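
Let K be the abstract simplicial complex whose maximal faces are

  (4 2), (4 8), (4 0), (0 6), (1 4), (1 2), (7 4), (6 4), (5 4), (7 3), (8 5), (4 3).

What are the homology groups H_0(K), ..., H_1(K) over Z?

Fix the vertex order 0 < 1 < 2 < 3 < 4 < 5 < 6 < 7 < 8 and write every simplex with vertices in increasing order. Then dim K = 1 and the simplices of K are:

  0-simplices (9): [0], [1], [2], [3], [4], [5], [6], [7], [8]
  1-simplices (12): [0,4], [0,6], [1,2], [1,4], [2,4], [3,4], [3,7], [4,5], [4,6], [4,7], [4,8], [5,8]

Hence C_0 ≅ Z^9, C_1 ≅ Z^12.

Boundary ∂_1: C_1 → C_0 sends each edge [p,q] (with p < q) to q − p.
As a 9×12 matrix over Z this has rank 8, with invariant factors (1,1,1,1,1,1,1,1).

Now H_k = ker ∂_k / im ∂_{k+1}, so:

  H_0: rank C_0 − rank ∂_1 = 9 − 8 = 1, and the invariant factors of ∂_1 are all 1, so H_0 ≅ Z.
  H_1: rank ker ∂_1 − rank ∂_2 = (12 − 8) − 0 = 4, and there is no ∂_2, so H_1 ≅ Z^4.

H_0 ≅ Z,  H_1 ≅ Z^4.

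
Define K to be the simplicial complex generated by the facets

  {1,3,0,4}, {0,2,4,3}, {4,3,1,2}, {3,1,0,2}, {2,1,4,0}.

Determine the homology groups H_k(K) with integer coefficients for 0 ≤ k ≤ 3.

H_0 ≅ Z,  H_1 = 0,  H_2 = 0,  H_3 ≅ Z.

Order the vertices as 0 < 1 < 2 < 3 < 4. Listing each simplex with vertices in this order, K has dimension 3 with simplices:

  0-simplices (5): [0], [1], [2], [3], [4]
  1-simplices (10): [0,1], [0,2], [0,3], [0,4], [1,2], [1,3], [1,4], [2,3], [2,4], [3,4]
  2-simplices (10): [0,1,2], [0,1,3], [0,1,4], [0,2,3], [0,2,4], [0,3,4], [1,2,3], [1,2,4], [1,3,4], [2,3,4]
  3-simplices (5): [0,1,2,3], [0,1,2,4], [0,1,3,4], [0,2,3,4], [1,2,3,4]

so the chain groups are C_0 ≅ Z^5, C_1 ≅ Z^10, C_2 ≅ Z^10, C_3 ≅ Z^5.

∂_1: C_1 → C_0 maps an edge to its endpoints' difference, ∂[p,q] = q − p. For instance
  ∂[2,4] = [4] − [2].
The 5×10 boundary matrix has rank 4 and Smith normal form diag(1,1,1,1).

The boundary map ∂_2: C_2 → C_1 acts by ∂[p,q,r] = [q,r] − [p,r] + [p,q]. For instance
  ∂[1,2,3] = [2,3] − [1,3] + [1,2],
  ∂[0,3,4] = [3,4] − [0,4] + [0,3].
The resulting 10×10 matrix has rank 6, and its Smith normal form has invariant factors (1,1,1,1,1,1).

The boundary map ∂_3: C_3 → C_2 sends each 3-simplex σ to the alternating sum Σ_i (−1)^i (σ with its i-th vertex removed). For instance
  ∂[0,2,3,4] = [2,3,4] − [0,3,4] + [0,2,4] − [0,2,3],
  ∂[1,2,3,4] = [2,3,4] − [1,3,4] + [1,2,4] − [1,2,3].
The resulting 10×5 matrix has rank 4, and its Smith normal form has invariant factors (1,1,1,1).

Now H_k = ker ∂_k / im ∂_{k+1}, so:

  H_0: rank C_0 − rank ∂_1 = 5 − 4 = 1, and the invariant factors of ∂_1 are all 1, so H_0 = Z.
  H_1: rank ker ∂_1 − rank ∂_2 = (10 − 4) − 6 = 0, and the invariant factors of ∂_2 are all 1, so H_1 = 0.
  H_2: rank ker ∂_2 − rank ∂_3 = (10 − 6) − 4 = 0, and the invariant factors of ∂_3 are all 1, so H_2 = 0.
  H_3: rank ker ∂_3 − rank ∂_4 = (5 − 4) − 0 = 1, and there is no ∂_4, so H_3 = Z.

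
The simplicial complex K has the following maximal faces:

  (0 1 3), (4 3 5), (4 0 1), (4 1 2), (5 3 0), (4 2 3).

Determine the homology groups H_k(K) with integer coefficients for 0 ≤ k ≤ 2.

Fix the vertex order 0 < 1 < 2 < 3 < 4 < 5 and write every simplex with vertices in increasing order. Then dim K = 2 and the simplices of K are:

  0-simplices (6): [0], [1], [2], [3], [4], [5]
  1-simplices (12): [0,1], [0,3], [0,4], [0,5], [1,2], [1,3], [1,4], [2,3], [2,4], [3,4], [3,5], [4,5]
  2-simplices (6): [0,1,3], [0,1,4], [0,3,5], [1,2,4], [2,3,4], [3,4,5]

Hence C_0 ≅ Z^6, C_1 ≅ Z^12, C_2 ≅ Z^6.

Boundary ∂_1: C_1 → C_0 maps an edge to its endpoints' difference, ∂[p,q] = q − p. For instance
  ∂[0,5] = [5] − [0].
The 6×12 boundary matrix has rank 5 and Smith normal form diag(1,1,1,1,1).

∂_2: C_2 → C_1 sends each 2-simplex [p,q,r] to [q,r] − [p,r] + [p,q]. For instance
  ∂[0,1,3] = [1,3] − [0,3] + [0,1],
  ∂[2,3,4] = [3,4] − [2,4] + [2,3].
This gives a 12×6 integer matrix of rank 6; reducing to Smith normal form yields diagonal entries (1,1,1,1,1,1).

Computing H_k = (kernel of ∂_k) / (image of ∂_{k+1}):

  H_0: rank C_0 − rank ∂_1 = 6 − 5 = 1, and the invariant factors of ∂_1 are all 1, so H_0 ≅ Z.
  H_1: rank ker ∂_1 − rank ∂_2 = (12 − 5) − 6 = 1, and the invariant factors of ∂_2 are all 1, so H_1 ≅ Z.
  H_2: rank ker ∂_2 − rank ∂_3 = (6 − 6) − 0 = 0, and there is no ∂_3, so H_2 ≅ 0.

(K is a triangulation of the cylinder S^1 x I.)

H_0 = Z,  H_1 = Z,  H_2 = 0.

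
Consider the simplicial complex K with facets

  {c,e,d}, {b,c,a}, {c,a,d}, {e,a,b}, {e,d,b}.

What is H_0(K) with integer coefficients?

Order the vertices as a < b < c < d < e. Listing each simplex with vertices in this order, K has dimension 2 with simplices:

  0-simplices (5): a, b, c, d, e
  1-simplices (10): ab, ac, ad, ae, bc, bd, be, cd, ce, de
  2-simplices (5): abc, abe, acd, bde, cde

giving chain groups C_0 ≅ Z^5, C_1 ≅ Z^10, C_2 ≅ Z^5.

∂_1: C_1 → C_0 sends each edge [p,q] (with p < q) to q − p. For instance
  ∂de = e − d.
This gives a 5×10 integer matrix of rank 4; reducing to Smith normal form yields diagonal entries (1,1,1,1).

∂_2: C_2 → C_1 maps a triangle to the signed sum of its edges. For instance
  ∂acd = cd − ad + ac,
  ∂bde = de − be + bd.
The resulting 10×5 matrix has rank 5, and its Smith normal form has invariant factors (1,1,1,1,1).

From H_k ≅ ker(∂_k) / im(∂_{k+1}) we obtain:

  H_0: rank C_0 − rank ∂_1 = 5 − 4 = 1, and the invariant factors of ∂_1 are all 1, so H_0 ≅ Z.

H_0 = Z.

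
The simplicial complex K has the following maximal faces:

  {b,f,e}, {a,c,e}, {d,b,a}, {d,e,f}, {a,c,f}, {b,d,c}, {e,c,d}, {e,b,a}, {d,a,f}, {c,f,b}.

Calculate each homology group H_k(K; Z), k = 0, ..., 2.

Fix the vertex order a < b < c < d < e < f and write every simplex with vertices in increasing order. Then dim K = 2 and the simplices of K are:

  0-simplices (6): a, b, c, d, e, f
  1-simplices (15): ab, ac, ad, ae, af, bc, bd, be, bf, cd, ce, cf, de, df, ef
  2-simplices (10): abd, abe, ace, acf, adf, bcd, bcf, bef, cde, def

so the chain groups are C_0 ≅ Z^6, C_1 ≅ Z^15, C_2 ≅ Z^10.

The boundary map ∂_1: C_1 → C_0 sends each edge [p,q] (with p < q) to q − p. For instance
  ∂bf = f − b.
As a 6×15 matrix over Z this has rank 5, with invariant factors (1,1,1,1,1).

Boundary ∂_2: C_2 → C_1 sends each 2-simplex [p,q,r] to [q,r] − [p,r] + [p,q]. For instance
  ∂bef = ef − bf + be,
  ∂ace = ce − ae + ac.
The resulting 15×10 matrix has rank 10, and its Smith normal form has invariant factors (1,1,1,1,1,1,1,1,1,2).

From H_k ≅ ker(∂_k) / im(∂_{k+1}) we obtain:

  H_0: rank C_0 − rank ∂_1 = 6 − 5 = 1, and the invariant factors of ∂_1 are all 1, so H_0 = Z.
  H_1: rank ker ∂_1 − rank ∂_2 = (15 − 5) − 10 = 0, and ∂_2 has invariant factor 2 > 1, so H_1 = Z_2.
  H_2: rank ker ∂_2 − rank ∂_3 = (10 − 10) − 0 = 0, and there is no ∂_3, so H_2 = 0.

H_0 ≅ Z,  H_1 ≅ Z_2,  H_2 = 0.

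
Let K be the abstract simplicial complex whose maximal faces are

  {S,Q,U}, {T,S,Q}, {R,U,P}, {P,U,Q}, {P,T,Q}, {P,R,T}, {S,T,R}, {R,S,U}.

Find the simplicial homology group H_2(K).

We work with the vertex ordering P < Q < R < S < T < U. The simplices of K, each written with vertices in increasing order, are:

  0-simplices (6): P, Q, R, S, T, U
  1-simplices (12): PQ, PR, PT, PU, QS, QT, QU, RS, RT, RU, ST, SU
  2-simplices (8): PQT, PQU, PRT, PRU, QST, QSU, RST, RSU

Hence C_0 ≅ Z^6, C_1 ≅ Z^12, C_2 ≅ Z^8.

The boundary map ∂_1: C_1 → C_0 sends each edge [p,q] (with p < q) to q − p.
The resulting 6×12 matrix has rank 5, and its Smith normal form has invariant factors (1,1,1,1,1).

∂_2: C_2 → C_1 sends each 2-simplex [p,q,r] to [q,r] − [p,r] + [p,q]. For instance
  ∂PQT = QT − PT + PQ,
  ∂PRT = RT − PT + PR.
The resulting 12×8 matrix has rank 7, and its Smith normal form has invariant factors (1,1,1,1,1,1,1).

Now H_k = ker ∂_k / im ∂_{k+1}, so:

  H_2: rank ker ∂_2 − rank ∂_3 = (8 − 7) − 0 = 1, and there is no ∂_3, so H_2 ≅ Z.

H_2 ≅ Z.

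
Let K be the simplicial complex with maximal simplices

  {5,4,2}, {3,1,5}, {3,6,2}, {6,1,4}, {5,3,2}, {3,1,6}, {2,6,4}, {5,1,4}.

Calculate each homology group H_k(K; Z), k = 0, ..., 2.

Order the vertices as 1 < 2 < 3 < 4 < 5 < 6. Listing each simplex with vertices in this order, K has dimension 2 with simplices:

  0-simplices (6): [1], [2], [3], [4], [5], [6]
  1-simplices (12): [1,3], [1,4], [1,5], [1,6], [2,3], [2,4], [2,5], [2,6], [3,5], [3,6], [4,5], [4,6]
  2-simplices (8): [1,3,5], [1,3,6], [1,4,5], [1,4,6], [2,3,5], [2,3,6], [2,4,5], [2,4,6]

so the chain groups are C_0 ≅ Z^6, C_1 ≅ Z^12, C_2 ≅ Z^8.

∂_1: C_1 → C_0 is given by ∂[p,q] = [q] − [p].
The 6×12 boundary matrix has rank 5 and Smith normal form diag(1,1,1,1,1).

The boundary map ∂_2: C_2 → C_1 maps a triangle to the signed sum of its edges. For instance
  ∂[1,3,6] = [3,6] − [1,6] + [1,3],
  ∂[2,4,5] = [4,5] − [2,5] + [2,4].
As a 12×8 matrix over Z this has rank 7, with invariant factors (1,1,1,1,1,1,1).

From H_k ≅ ker(∂_k) / im(∂_{k+1}) we obtain:

  H_0: rank C_0 − rank ∂_1 = 6 − 5 = 1, and the invariant factors of ∂_1 are all 1, so H_0 ≅ Z.
  H_1: rank ker ∂_1 − rank ∂_2 = (12 − 5) − 7 = 0, and the invariant factors of ∂_2 are all 1, so H_1 ≅ 0.
  H_2: rank ker ∂_2 − rank ∂_3 = (8 − 7) − 0 = 1, and there is no ∂_3, so H_2 ≅ Z.

(K is a triangulation of the 2-sphere S^2.)

H_0 ≅ Z,  H_1 = 0,  H_2 ≅ Z.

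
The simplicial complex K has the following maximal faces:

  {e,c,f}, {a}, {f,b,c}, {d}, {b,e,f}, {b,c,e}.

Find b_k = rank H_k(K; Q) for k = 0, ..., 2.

b_0 = 3, b_1 = 0, b_2 = 1.

Order the vertices as a < b < c < d < e < f. Listing each simplex with vertices in this order, K has dimension 2 with simplices:

  0-simplices (6): a, b, c, d, e, f
  1-simplices (6): bc, be, bf, ce, cf, ef
  2-simplices (4): bce, bcf, bef, cef

giving chain groups C_0 ≅ Z^6, C_1 ≅ Z^6, C_2 ≅ Z^4.

Boundary ∂_1: C_1 → C_0 maps an edge to its endpoints' difference, ∂[p,q] = q − p. For instance
  ∂bf = f − b.
The 6×6 boundary matrix has rank 3 and Smith normal form diag(1,1,1).

The boundary map ∂_2: C_2 → C_1 sends each 2-simplex [p,q,r] to [q,r] − [p,r] + [p,q]. For instance
  ∂bef = ef − bf + be,
  ∂bcf = cf − bf + bc.
The resulting 6×4 matrix has rank 3, and its Smith normal form has invariant factors (1,1,1).

Computing H_k = (kernel of ∂_k) / (image of ∂_{k+1}):

  H_0: rank C_0 − rank ∂_1 = 6 − 3 = 3, and the invariant factors of ∂_1 are all 1, so H_0 ≅ Z^3.
  H_1: rank ker ∂_1 − rank ∂_2 = (6 − 3) − 3 = 0, and the invariant factors of ∂_2 are all 1, so H_1 ≅ 0.
  H_2: rank ker ∂_2 − rank ∂_3 = (4 − 3) − 0 = 1, and there is no ∂_3, so H_2 ≅ Z.

As a check, the Euler characteristic is 6 − 6 + 4 = 4, which agrees with 3 − 0 + 1 = 4.

Hence the Betti numbers are b_0 = 3, b_1 = 0, b_2 = 1.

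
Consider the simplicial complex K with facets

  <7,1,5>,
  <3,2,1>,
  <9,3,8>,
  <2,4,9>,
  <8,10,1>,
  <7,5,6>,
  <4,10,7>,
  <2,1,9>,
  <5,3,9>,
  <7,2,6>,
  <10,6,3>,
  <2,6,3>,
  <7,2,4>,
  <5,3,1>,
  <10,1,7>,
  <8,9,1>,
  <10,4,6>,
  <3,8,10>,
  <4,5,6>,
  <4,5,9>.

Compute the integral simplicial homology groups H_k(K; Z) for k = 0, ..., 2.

H_0 ≅ Z,  H_1 ≅ Z ⊕ Z_2,  H_2 = 0.

K has 10 vertices, 30 edges, 20 triangles.
rank ∂_0 = 0, rank ∂_1 = 9 ⇒ b_0 = 10 − 0 − 9 = 1; all invariant factors of ∂_1 are 1 so no torsion. So H_0 = Z.
rank ∂_1 = 9, rank ∂_2 = 20 ⇒ b_1 = 30 − 9 − 20 = 1; ∂_2 has invariant factor(s) [2] giving torsion. So H_1 = Z ⊕ Z_2.
rank ∂_2 = 20, rank ∂_3 = 0 ⇒ b_2 = 20 − 20 − 0 = 0. So H_2 = 0.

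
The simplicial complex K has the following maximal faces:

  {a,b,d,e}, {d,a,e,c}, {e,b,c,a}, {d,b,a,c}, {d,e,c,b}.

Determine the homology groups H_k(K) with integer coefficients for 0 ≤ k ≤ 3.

We work with the vertex ordering a < b < c < d < e. The simplices of K, each written with vertices in increasing order, are:

  0-simplices (5): a, b, c, d, e
  1-simplices (10): ab, ac, ad, ae, bc, bd, be, cd, ce, de
  2-simplices (10): abc, abd, abe, acd, ace, ade, bcd, bce, bde, cde
  3-simplices (5): abcd, abce, abde, acde, bcde

so the chain groups are C_0 ≅ Z^5, C_1 ≅ Z^10, C_2 ≅ Z^10, C_3 ≅ Z^5.

Boundary ∂_1: C_1 → C_0 sends each edge [p,q] (with p < q) to q − p.
The 5×10 boundary matrix has rank 4 and Smith normal form diag(1,1,1,1).

The boundary map ∂_2: C_2 → C_1 acts by ∂[p,q,r] = [q,r] − [p,r] + [p,q]. For instance
  ∂bce = ce − be + bc,
  ∂cde = de − ce + cd.
This gives a 10×10 integer matrix of rank 6; reducing to Smith normal form yields diagonal entries (1,1,1,1,1,1).

∂_3: C_3 → C_2 sends each 3-simplex σ to the alternating sum Σ_i (−1)^i (σ with its i-th vertex removed). For instance
  ∂acde = cde − ade + ace − acd,
  ∂abde = bde − ade + abe − abd.
The 10×5 boundary matrix has rank 4 and Smith normal form diag(1,1,1,1).

From H_k ≅ ker(∂_k) / im(∂_{k+1}) we obtain:

  H_0: rank C_0 − rank ∂_1 = 5 − 4 = 1, and the invariant factors of ∂_1 are all 1, so H_0 ≅ Z.
  H_1: rank ker ∂_1 − rank ∂_2 = (10 − 4) − 6 = 0, and the invariant factors of ∂_2 are all 1, so H_1 ≅ 0.
  H_2: rank ker ∂_2 − rank ∂_3 = (10 − 6) − 4 = 0, and the invariant factors of ∂_3 are all 1, so H_2 ≅ 0.
  H_3: rank ker ∂_3 − rank ∂_4 = (5 − 4) − 0 = 1, and there is no ∂_4, so H_3 ≅ Z.

(K is a triangulation of the 3-sphere S^3.)

H_0 = Z,  H_1 = 0,  H_2 = 0,  H_3 = Z.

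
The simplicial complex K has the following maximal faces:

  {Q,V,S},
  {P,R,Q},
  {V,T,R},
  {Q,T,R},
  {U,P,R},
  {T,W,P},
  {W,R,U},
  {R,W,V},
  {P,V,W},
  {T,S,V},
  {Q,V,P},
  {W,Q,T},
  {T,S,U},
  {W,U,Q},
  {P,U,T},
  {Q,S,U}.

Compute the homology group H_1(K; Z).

Order the vertices as P < Q < R < S < T < U < V < W. Listing each simplex with vertices in this order, K has dimension 2 with simplices:

  0-simplices (8): P, Q, R, S, T, U, V, W
  1-simplices (24): PQ, PR, PT, PU, PV, PW, QR, QS, QT, QU, QV, QW, RT, RU, RV, RW, ST, SU, SV, TU, TV, TW, UW, VW
  2-simplices (16): PQR, PQV, PRU, PTU, PTW, PVW, QRT, QSU, QSV, QTW, QUW, RTV, RUW, RVW, STU, STV

so the chain groups are C_0 ≅ Z^8, C_1 ≅ Z^24, C_2 ≅ Z^16.

Boundary ∂_1: C_1 → C_0 maps an edge to its endpoints' difference, ∂[p,q] = q − p. For instance
  ∂RV = V − R.
This gives a 8×24 integer matrix of rank 7; reducing to Smith normal form yields diagonal entries (1,1,1,1,1,1,1).

Boundary ∂_2: C_2 → C_1 maps a triangle to the signed sum of its edges. For instance
  ∂PQR = QR − PR + PQ,
  ∂RVW = VW − RW + RV.
As a 24×16 matrix over Z this has rank 15, with invariant factors (1,1,1,1,1,1,1,1,1,1,1,1,1,1,1).

Reading off H_k = ker ∂_k / im ∂_{k+1}:

  H_1: rank ker ∂_1 − rank ∂_2 = (24 − 7) − 15 = 2, and the invariant factors of ∂_2 are all 1, so H_1 ≅ Z^2.

(K is a triangulation of the torus T^2.)

H_1 = Z^2.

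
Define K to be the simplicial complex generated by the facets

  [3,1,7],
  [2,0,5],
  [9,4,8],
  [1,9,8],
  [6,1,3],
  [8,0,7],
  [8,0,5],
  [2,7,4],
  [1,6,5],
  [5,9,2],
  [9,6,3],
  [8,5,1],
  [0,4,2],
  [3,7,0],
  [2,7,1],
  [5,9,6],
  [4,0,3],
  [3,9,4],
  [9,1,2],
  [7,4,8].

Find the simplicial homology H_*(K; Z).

H_0 = Z,  H_1 = Z ⊕ Z/2Z,  H_2 = 0.

Order the vertices as 0 < 1 < 2 < 3 < 4 < 5 < 6 < 7 < 8 < 9. Listing each simplex with vertices in this order, K has dimension 2 with simplices:

  0-simplices (10): [0], [1], [2], [3], [4], [5], [6], [7], [8], [9]
  1-simplices (30): (30 of them)
  2-simplices (20): (20 of them)

so the chain groups are C_0 ≅ Z^10, C_1 ≅ Z^30, C_2 ≅ Z^20.

∂_1: C_1 → C_0 sends each edge [p,q] (with p < q) to q − p. For instance
  ∂[1,8] = [8] − [1].
The 10×30 boundary matrix has rank 9 and Smith normal form diag(1,1,1,1,1,1,1,1,1).

∂_2: C_2 → C_1 sends each 2-simplex [p,q,r] to [q,r] − [p,r] + [p,q]. For instance
  ∂[2,5,9] = [5,9] − [2,9] + [2,5],
  ∂[0,2,5] = [2,5] − [0,5] + [0,2].
The resulting 30×20 matrix has rank 20, and its Smith normal form has invariant factors (1,1,1,1,1,1,1,1,1,1,1,1,1,1,1,1,1,1,1,2).

Now H_k = ker ∂_k / im ∂_{k+1}, so:

  H_0: rank C_0 − rank ∂_1 = 10 − 9 = 1, and the invariant factors of ∂_1 are all 1, so H_0 = Z.
  H_1: rank ker ∂_1 − rank ∂_2 = (30 − 9) − 20 = 1, and ∂_2 has invariant factor 2 > 1, so H_1 = Z ⊕ Z/2Z.
  H_2: rank ker ∂_2 − rank ∂_3 = (20 − 20) − 0 = 0, and there is no ∂_3, so H_2 = 0.

As a check, the Euler characteristic is 10 − 30 + 20 = 0, which agrees with 1 − 1 + 0 = 0.
(K is a triangulation of the Klein bottle.)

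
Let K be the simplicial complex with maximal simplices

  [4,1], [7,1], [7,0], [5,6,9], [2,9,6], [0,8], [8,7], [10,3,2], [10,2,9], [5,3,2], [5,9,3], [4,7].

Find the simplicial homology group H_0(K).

H_0 = Z^2.

K has 11 vertices, 18 edges, 6 triangles.
rank ∂_0 = 0, rank ∂_1 = 9 ⇒ b_0 = 11 − 0 − 9 = 2; all invariant factors of ∂_1 are 1 so no torsion. So H_0 ≅ Z^2.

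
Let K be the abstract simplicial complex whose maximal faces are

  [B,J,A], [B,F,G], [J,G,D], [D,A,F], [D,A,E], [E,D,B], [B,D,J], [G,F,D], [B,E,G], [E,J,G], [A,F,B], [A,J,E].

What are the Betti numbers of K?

We work with the vertex ordering A < B < D < E < F < G < J. The simplices of K, each written with vertices in increasing order, are:

  0-simplices (7): A, B, D, E, F, G, J
  1-simplices (18): AB, AD, AE, AF, AJ, BD, BE, BF, BG, BJ, DE, DF, DG, DJ, EG, EJ, FG, GJ
  2-simplices (12): ABF, ABJ, ADE, ADF, AEJ, BDE, BDJ, BEG, BFG, DFG, DGJ, EGJ

so the chain groups are C_0 ≅ Z^7, C_1 ≅ Z^18, C_2 ≅ Z^12.

The boundary map ∂_1: C_1 → C_0 is given by ∂[p,q] = [q] − [p].
The resulting 7×18 matrix has rank 6, and its Smith normal form has invariant factors (1,1,1,1,1,1).

The boundary map ∂_2: C_2 → C_1 sends each 2-simplex [p,q,r] to [q,r] − [p,r] + [p,q]. For instance
  ∂BFG = FG − BG + BF,
  ∂EGJ = GJ − EJ + EG.
The 18×12 boundary matrix has rank 12 and Smith normal form diag(1,1,1,1,1,1,1,1,1,1,1,2).

Now H_k = ker ∂_k / im ∂_{k+1}, so:

  H_0: rank C_0 − rank ∂_1 = 7 − 6 = 1, and the invariant factors of ∂_1 are all 1, so H_0 ≅ Z.
  H_1: rank ker ∂_1 − rank ∂_2 = (18 − 6) − 12 = 0, and ∂_2 has invariant factor 2 > 1, so H_1 ≅ Z/2.
  H_2: rank ker ∂_2 − rank ∂_3 = (12 − 12) − 0 = 0, and there is no ∂_3, so H_2 ≅ 0.

Hence the Betti numbers are b_0 = 1, b_1 = 0, b_2 = 0.

b_0 = 1, b_1 = 0, b_2 = 0.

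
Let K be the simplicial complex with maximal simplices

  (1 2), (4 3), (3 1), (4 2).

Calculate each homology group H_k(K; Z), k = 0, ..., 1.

Order the vertices as 1 < 2 < 3 < 4. Listing each simplex with vertices in this order, K has dimension 1 with simplices:

  0-simplices (4): [1], [2], [3], [4]
  1-simplices (4): [1,2], [1,3], [2,4], [3,4]

Hence C_0 ≅ Z^4, C_1 ≅ Z^4.

Boundary ∂_1: C_1 → C_0 is given by ∂[p,q] = [q] − [p].
As a 4×4 matrix over Z this has rank 3, with invariant factors (1,1,1).

Reading off H_k = ker ∂_k / im ∂_{k+1}:

  H_0: rank C_0 − rank ∂_1 = 4 − 3 = 1, and the invariant factors of ∂_1 are all 1, so H_0 = Z.
  H_1: rank ker ∂_1 − rank ∂_2 = (4 − 3) − 0 = 1, and there is no ∂_2, so H_1 = Z.

H_0 = Z,  H_1 = Z.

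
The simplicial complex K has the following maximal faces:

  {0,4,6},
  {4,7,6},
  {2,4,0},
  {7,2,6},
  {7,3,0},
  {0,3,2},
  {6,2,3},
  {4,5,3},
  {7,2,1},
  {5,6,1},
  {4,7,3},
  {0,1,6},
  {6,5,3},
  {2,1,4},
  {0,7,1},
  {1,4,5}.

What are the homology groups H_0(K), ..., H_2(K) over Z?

Order the vertices as 0 < 1 < 2 < 3 < 4 < 5 < 6 < 7. Listing each simplex with vertices in this order, K has dimension 2 with simplices:

  0-simplices (8): [0], [1], [2], [3], [4], [5], [6], [7]
  1-simplices (24): (24 of them)
  2-simplices (16): [0,1,6], [0,1,7], [0,2,3], [0,2,4], [0,3,7], [0,4,6], [1,2,4], [1,2,7], [1,4,5], [1,5,6], [2,3,6], [2,6,7], [3,4,5], [3,4,7], [3,5,6], [4,6,7]

so the chain groups are C_0 ≅ Z^8, C_1 ≅ Z^24, C_2 ≅ Z^16.

∂_1: C_1 → C_0 sends each edge [p,q] (with p < q) to q − p. For instance
  ∂[3,7] = [7] − [3].
This gives a 8×24 integer matrix of rank 7; reducing to Smith normal form yields diagonal entries (1,1,1,1,1,1,1).

Boundary ∂_2: C_2 → C_1 sends each 2-simplex [p,q,r] to [q,r] − [p,r] + [p,q]. For instance
  ∂[3,4,5] = [4,5] − [3,5] + [3,4],
  ∂[1,2,4] = [2,4] − [1,4] + [1,2].
This gives a 24×16 integer matrix of rank 15; reducing to Smith normal form yields diagonal entries (1,1,1,1,1,1,1,1,1,1,1,1,1,1,1).

From H_k ≅ ker(∂_k) / im(∂_{k+1}) we obtain:

  H_0: rank C_0 − rank ∂_1 = 8 − 7 = 1, and the invariant factors of ∂_1 are all 1, so H_0 ≅ Z.
  H_1: rank ker ∂_1 − rank ∂_2 = (24 − 7) − 15 = 2, and the invariant factors of ∂_2 are all 1, so H_1 ≅ Z^2.
  H_2: rank ker ∂_2 − rank ∂_3 = (16 − 15) − 0 = 1, and there is no ∂_3, so H_2 ≅ Z.

As a check, the Euler characteristic is 8 − 24 + 16 = 0, which agrees with 1 − 2 + 1 = 0.
(K is a triangulation of the torus T^2.)

H_0 ≅ Z,  H_1 ≅ Z^2,  H_2 ≅ Z.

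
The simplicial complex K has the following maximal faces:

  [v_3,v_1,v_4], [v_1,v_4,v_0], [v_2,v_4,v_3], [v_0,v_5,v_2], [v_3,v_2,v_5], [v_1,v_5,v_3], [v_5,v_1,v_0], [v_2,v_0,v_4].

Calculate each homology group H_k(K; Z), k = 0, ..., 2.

H_0 ≅ Z,  H_1 = 0,  H_2 ≅ Z.

Order the vertices as v_0 < v_1 < v_2 < v_3 < v_4 < v_5. Listing each simplex with vertices in this order, K has dimension 2 with simplices:

  0-simplices (6): [v_0], [v_1], [v_2], [v_3], [v_4], [v_5]
  1-simplices (12): [v_0,v_1], [v_0,v_2], [v_0,v_4], [v_0,v_5], [v_1,v_3], [v_1,v_4], [v_1,v_5], [v_2,v_3], [v_2,v_4], [v_2,v_5], [v_3,v_4], [v_3,v_5]
  2-simplices (8): [v_0,v_1,v_4], [v_0,v_1,v_5], [v_0,v_2,v_4], [v_0,v_2,v_5], [v_1,v_3,v_4], [v_1,v_3,v_5], [v_2,v_3,v_4], [v_2,v_3,v_5]

giving chain groups C_0 ≅ Z^6, C_1 ≅ Z^12, C_2 ≅ Z^8.

The boundary map ∂_1: C_1 → C_0 maps an edge to its endpoints' difference, ∂[p,q] = q − p. For instance
  ∂[v_2,v_3] = [v_3] − [v_2].
This gives a 6×12 integer matrix of rank 5; reducing to Smith normal form yields diagonal entries (1,1,1,1,1).

Boundary ∂_2: C_2 → C_1 maps a triangle to the signed sum of its edges. For instance
  ∂[v_2,v_3,v_4] = [v_3,v_4] − [v_2,v_4] + [v_2,v_3],
  ∂[v_2,v_3,v_5] = [v_3,v_5] − [v_2,v_5] + [v_2,v_3].
The 12×8 boundary matrix has rank 7 and Smith normal form diag(1,1,1,1,1,1,1).

Computing H_k = (kernel of ∂_k) / (image of ∂_{k+1}):

  H_0: rank C_0 − rank ∂_1 = 6 − 5 = 1, and the invariant factors of ∂_1 are all 1, so H_0 = Z.
  H_1: rank ker ∂_1 − rank ∂_2 = (12 − 5) − 7 = 0, and the invariant factors of ∂_2 are all 1, so H_1 = 0.
  H_2: rank ker ∂_2 − rank ∂_3 = (8 − 7) − 0 = 1, and there is no ∂_3, so H_2 = Z.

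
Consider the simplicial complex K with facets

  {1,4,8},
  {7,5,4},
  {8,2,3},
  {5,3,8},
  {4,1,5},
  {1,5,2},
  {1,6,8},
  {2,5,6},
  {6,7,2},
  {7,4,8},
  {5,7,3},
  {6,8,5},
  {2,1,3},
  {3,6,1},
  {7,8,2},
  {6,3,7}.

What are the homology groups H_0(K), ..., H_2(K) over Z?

Order the vertices as 1 < 2 < 3 < 4 < 5 < 6 < 7 < 8. Listing each simplex with vertices in this order, K has dimension 2 with simplices:

  0-simplices (8): [1], [2], [3], [4], [5], [6], [7], [8]
  1-simplices (24): (24 of them)
  2-simplices (16): [1,2,3], [1,2,5], [1,3,6], [1,4,5], [1,4,8], [1,6,8], [2,3,8], [2,5,6], [2,6,7], [2,7,8], [3,5,7], [3,5,8], [3,6,7], [4,5,7], [4,7,8], [5,6,8]

Hence C_0 ≅ Z^8, C_1 ≅ Z^24, C_2 ≅ Z^16.

Boundary ∂_1: C_1 → C_0 is given by ∂[p,q] = [q] − [p]. For instance
  ∂[1,5] = [5] − [1].
The 8×24 boundary matrix has rank 7 and Smith normal form diag(1,1,1,1,1,1,1).

Boundary ∂_2: C_2 → C_1 sends each 2-simplex [p,q,r] to [q,r] − [p,r] + [p,q]. For instance
  ∂[3,5,8] = [5,8] − [3,8] + [3,5],
  ∂[5,6,8] = [6,8] − [5,8] + [5,6].
The resulting 24×16 matrix has rank 15, and its Smith normal form has invariant factors (1,1,1,1,1,1,1,1,1,1,1,1,1,1,1).

Now H_k = ker ∂_k / im ∂_{k+1}, so:

  H_0: rank C_0 − rank ∂_1 = 8 − 7 = 1, and the invariant factors of ∂_1 are all 1, so H_0 ≅ Z.
  H_1: rank ker ∂_1 − rank ∂_2 = (24 − 7) − 15 = 2, and the invariant factors of ∂_2 are all 1, so H_1 ≅ Z^2.
  H_2: rank ker ∂_2 − rank ∂_3 = (16 − 15) − 0 = 1, and there is no ∂_3, so H_2 ≅ Z.

As a check, the Euler characteristic is 8 − 24 + 16 = 0, which agrees with 1 − 2 + 1 = 0.
(K is a triangulation of the torus T^2.)

H_0 = Z,  H_1 = Z^2,  H_2 = Z.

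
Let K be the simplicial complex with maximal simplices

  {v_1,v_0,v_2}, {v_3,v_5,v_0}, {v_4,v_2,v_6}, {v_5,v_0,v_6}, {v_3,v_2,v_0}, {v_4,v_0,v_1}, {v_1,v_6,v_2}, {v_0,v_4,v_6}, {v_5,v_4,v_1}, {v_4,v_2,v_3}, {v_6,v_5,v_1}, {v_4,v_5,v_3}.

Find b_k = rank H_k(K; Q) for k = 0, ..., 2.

b_0 = 1, b_1 = 0, b_2 = 0.

Fix the vertex order v_0 < v_1 < v_2 < v_3 < v_4 < v_5 < v_6 and write every simplex with vertices in increasing order. Then dim K = 2 and the simplices of K are:

  0-simplices (7): [v_0], [v_1], [v_2], [v_3], [v_4], [v_5], [v_6]
  1-simplices (18): (18 of them)
  2-simplices (12): (12 of them)

so the chain groups are C_0 ≅ Z^7, C_1 ≅ Z^18, C_2 ≅ Z^12.

∂_1: C_1 → C_0 sends each edge [p,q] (with p < q) to q − p.
The 7×18 boundary matrix has rank 6 and Smith normal form diag(1,1,1,1,1,1).

∂_2: C_2 → C_1 acts by ∂[p,q,r] = [q,r] − [p,r] + [p,q]. For instance
  ∂[v_0,v_5,v_6] = [v_5,v_6] − [v_0,v_6] + [v_0,v_5],
  ∂[v_2,v_3,v_4] = [v_3,v_4] − [v_2,v_4] + [v_2,v_3].
As a 18×12 matrix over Z this has rank 12, with invariant factors (1,1,1,1,1,1,1,1,1,1,1,2).

Now H_k = ker ∂_k / im ∂_{k+1}, so:

  H_0: rank C_0 − rank ∂_1 = 7 − 6 = 1, and the invariant factors of ∂_1 are all 1, so H_0 = Z.
  H_1: rank ker ∂_1 − rank ∂_2 = (18 − 6) − 12 = 0, and ∂_2 has invariant factor 2 > 1, so H_1 = Z/2.
  H_2: rank ker ∂_2 − rank ∂_3 = (12 − 12) − 0 = 0, and there is no ∂_3, so H_2 = 0.

Hence the Betti numbers are b_0 = 1, b_1 = 0, b_2 = 0.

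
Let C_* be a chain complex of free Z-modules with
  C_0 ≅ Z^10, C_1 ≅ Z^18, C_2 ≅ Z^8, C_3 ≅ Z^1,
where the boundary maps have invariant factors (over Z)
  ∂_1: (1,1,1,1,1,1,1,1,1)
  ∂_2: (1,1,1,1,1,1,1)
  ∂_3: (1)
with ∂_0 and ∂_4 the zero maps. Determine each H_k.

H_0 ≅ Z,  H_1 ≅ Z^2,  H_2 = 0,  H_3 = 0.

H_0: b_0 = 10 − 0 − 9 = 1; torsion from ∂_1 factors > 1: none. So H_0 ≅ Z.
H_1: b_1 = 18 − 9 − 7 = 2; torsion from ∂_2 factors > 1: none. So H_1 ≅ Z^2.
H_2: b_2 = 8 − 7 − 1 = 0; torsion from ∂_3 factors > 1: none. So H_2 ≅ 0.
H_3: b_3 = 1 − 1 − 0 = 0; torsion from ∂_4 factors > 1: none. So H_3 ≅ 0.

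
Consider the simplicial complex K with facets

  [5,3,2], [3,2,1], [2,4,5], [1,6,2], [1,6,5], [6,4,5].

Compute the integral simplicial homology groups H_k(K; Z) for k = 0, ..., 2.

Fix the vertex order 1 < 2 < 3 < 4 < 5 < 6 and write every simplex with vertices in increasing order. Then dim K = 2 and the simplices of K are:

  0-simplices (6): [1], [2], [3], [4], [5], [6]
  1-simplices (12): [1,2], [1,3], [1,5], [1,6], [2,3], [2,4], [2,5], [2,6], [3,5], [4,5], [4,6], [5,6]
  2-simplices (6): [1,2,3], [1,2,6], [1,5,6], [2,3,5], [2,4,5], [4,5,6]

giving chain groups C_0 ≅ Z^6, C_1 ≅ Z^12, C_2 ≅ Z^6.

The boundary map ∂_1: C_1 → C_0 is given by ∂[p,q] = [q] − [p].
The resulting 6×12 matrix has rank 5, and its Smith normal form has invariant factors (1,1,1,1,1).

∂_2: C_2 → C_1 maps a triangle to the signed sum of its edges. For instance
  ∂[1,2,3] = [2,3] − [1,3] + [1,2],
  ∂[1,5,6] = [5,6] − [1,6] + [1,5].
This gives a 12×6 integer matrix of rank 6; reducing to Smith normal form yields diagonal entries (1,1,1,1,1,1).

Reading off H_k = ker ∂_k / im ∂_{k+1}:

  H_0: rank C_0 − rank ∂_1 = 6 − 5 = 1, and the invariant factors of ∂_1 are all 1, so H_0 ≅ Z.
  H_1: rank ker ∂_1 − rank ∂_2 = (12 − 5) − 6 = 1, and the invariant factors of ∂_2 are all 1, so H_1 ≅ Z.
  H_2: rank ker ∂_2 − rank ∂_3 = (6 − 6) − 0 = 0, and there is no ∂_3, so H_2 ≅ 0.

H_0 = Z,  H_1 = Z,  H_2 = 0.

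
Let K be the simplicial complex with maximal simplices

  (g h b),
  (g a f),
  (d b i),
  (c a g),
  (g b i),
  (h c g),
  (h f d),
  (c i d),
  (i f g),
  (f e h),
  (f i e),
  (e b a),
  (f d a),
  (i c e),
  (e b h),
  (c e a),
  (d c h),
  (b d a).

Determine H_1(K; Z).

H_1 = Z^2.

K has 9 vertices, 27 edges, 18 triangles.
rank ∂_1 = 8, rank ∂_2 = 17 ⇒ b_1 = 27 − 8 − 17 = 2; all invariant factors of ∂_2 are 1 so no torsion. So H_1 = Z^2.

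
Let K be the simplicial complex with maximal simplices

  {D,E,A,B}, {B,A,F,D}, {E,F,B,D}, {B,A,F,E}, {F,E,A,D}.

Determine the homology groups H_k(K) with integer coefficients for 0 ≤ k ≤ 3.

Fix the vertex order A < B < D < E < F and write every simplex with vertices in increasing order. Then dim K = 3 and the simplices of K are:

  0-simplices (5): A, B, D, E, F
  1-simplices (10): AB, AD, AE, AF, BD, BE, BF, DE, DF, EF
  2-simplices (10): ABD, ABE, ABF, ADE, ADF, AEF, BDE, BDF, BEF, DEF
  3-simplices (5): ABDE, ABDF, ABEF, ADEF, BDEF

giving chain groups C_0 ≅ Z^5, C_1 ≅ Z^10, C_2 ≅ Z^10, C_3 ≅ Z^5.

The boundary map ∂_1: C_1 → C_0 sends each edge [p,q] (with p < q) to q − p.
The resulting 5×10 matrix has rank 4, and its Smith normal form has invariant factors (1,1,1,1).

∂_2: C_2 → C_1 maps a triangle to the signed sum of its edges. For instance
  ∂ABD = BD − AD + AB,
  ∂BDF = DF − BF + BD.
The 10×10 boundary matrix has rank 6 and Smith normal form diag(1,1,1,1,1,1).

The boundary map ∂_3: C_3 → C_2 sends each 3-simplex σ to the alternating sum Σ_i (−1)^i (σ with its i-th vertex removed). For instance
  ∂ABEF = BEF − AEF + ABF − ABE,
  ∂ABDF = BDF − ADF + ABF − ABD.
This gives a 10×5 integer matrix of rank 4; reducing to Smith normal form yields diagonal entries (1,1,1,1).

Now H_k = ker ∂_k / im ∂_{k+1}, so:

  H_0: rank C_0 − rank ∂_1 = 5 − 4 = 1, and the invariant factors of ∂_1 are all 1, so H_0 = Z.
  H_1: rank ker ∂_1 − rank ∂_2 = (10 − 4) − 6 = 0, and the invariant factors of ∂_2 are all 1, so H_1 = 0.
  H_2: rank ker ∂_2 − rank ∂_3 = (10 − 6) − 4 = 0, and the invariant factors of ∂_3 are all 1, so H_2 = 0.
  H_3: rank ker ∂_3 − rank ∂_4 = (5 − 4) − 0 = 1, and there is no ∂_4, so H_3 = Z.

H_0 ≅ Z,  H_1 = 0,  H_2 = 0,  H_3 ≅ Z.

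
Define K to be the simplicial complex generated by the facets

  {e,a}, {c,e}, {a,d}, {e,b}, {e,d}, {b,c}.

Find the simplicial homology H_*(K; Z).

H_0 ≅ Z,  H_1 ≅ Z^2.

Fix the vertex order a < b < c < d < e and write every simplex with vertices in increasing order. Then dim K = 1 and the simplices of K are:

  0-simplices (5): a, b, c, d, e
  1-simplices (6): ad, ae, bc, be, ce, de

giving chain groups C_0 ≅ Z^5, C_1 ≅ Z^6.

Boundary ∂_1: C_1 → C_0 is given by ∂[p,q] = [q] − [p]. For instance
  ∂be = e − b.
As a 5×6 matrix over Z this has rank 4, with invariant factors (1,1,1,1).

Reading off H_k = ker ∂_k / im ∂_{k+1}:

  H_0: rank C_0 − rank ∂_1 = 5 − 4 = 1, and the invariant factors of ∂_1 are all 1, so H_0 = Z.
  H_1: rank ker ∂_1 − rank ∂_2 = (6 − 4) − 0 = 2, and there is no ∂_2, so H_1 = Z^2.

(K is a triangulation of a wedge of 2 circles.)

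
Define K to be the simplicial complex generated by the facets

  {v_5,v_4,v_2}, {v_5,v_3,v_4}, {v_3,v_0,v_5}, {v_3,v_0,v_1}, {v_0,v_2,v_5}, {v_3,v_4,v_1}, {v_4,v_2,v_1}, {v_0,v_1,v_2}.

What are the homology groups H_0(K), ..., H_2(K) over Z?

H_0 ≅ Z,  H_1 = 0,  H_2 ≅ Z.

Order the vertices as v_0 < v_1 < v_2 < v_3 < v_4 < v_5. Listing each simplex with vertices in this order, K has dimension 2 with simplices:

  0-simplices (6): [v_0], [v_1], [v_2], [v_3], [v_4], [v_5]
  1-simplices (12): [v_0,v_1], [v_0,v_2], [v_0,v_3], [v_0,v_5], [v_1,v_2], [v_1,v_3], [v_1,v_4], [v_2,v_4], [v_2,v_5], [v_3,v_4], [v_3,v_5], [v_4,v_5]
  2-simplices (8): [v_0,v_1,v_2], [v_0,v_1,v_3], [v_0,v_2,v_5], [v_0,v_3,v_5], [v_1,v_2,v_4], [v_1,v_3,v_4], [v_2,v_4,v_5], [v_3,v_4,v_5]

giving chain groups C_0 ≅ Z^6, C_1 ≅ Z^12, C_2 ≅ Z^8.

∂_1: C_1 → C_0 maps an edge to its endpoints' difference, ∂[p,q] = q − p. For instance
  ∂[v_3,v_5] = [v_5] − [v_3].
As a 6×12 matrix over Z this has rank 5, with invariant factors (1,1,1,1,1).

The boundary map ∂_2: C_2 → C_1 maps a triangle to the signed sum of its edges. For instance
  ∂[v_3,v_4,v_5] = [v_4,v_5] − [v_3,v_5] + [v_3,v_4],
  ∂[v_1,v_3,v_4] = [v_3,v_4] − [v_1,v_4] + [v_1,v_3].
As a 12×8 matrix over Z this has rank 7, with invariant factors (1,1,1,1,1,1,1).

Computing H_k = (kernel of ∂_k) / (image of ∂_{k+1}):

  H_0: rank C_0 − rank ∂_1 = 6 − 5 = 1, and the invariant factors of ∂_1 are all 1, so H_0 = Z.
  H_1: rank ker ∂_1 − rank ∂_2 = (12 − 5) − 7 = 0, and the invariant factors of ∂_2 are all 1, so H_1 = 0.
  H_2: rank ker ∂_2 − rank ∂_3 = (8 − 7) − 0 = 1, and there is no ∂_3, so H_2 = Z.

As a check, the Euler characteristic is 6 − 12 + 8 = 2, which agrees with 1 − 0 + 1 = 2.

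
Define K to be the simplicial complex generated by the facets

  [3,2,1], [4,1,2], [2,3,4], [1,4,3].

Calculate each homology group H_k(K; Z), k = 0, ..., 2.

H_0 = Z,  H_1 = 0,  H_2 = Z.

Fix the vertex order 1 < 2 < 3 < 4 and write every simplex with vertices in increasing order. Then dim K = 2 and the simplices of K are:

  0-simplices (4): [1], [2], [3], [4]
  1-simplices (6): [1,2], [1,3], [1,4], [2,3], [2,4], [3,4]
  2-simplices (4): [1,2,3], [1,2,4], [1,3,4], [2,3,4]

giving chain groups C_0 ≅ Z^4, C_1 ≅ Z^6, C_2 ≅ Z^4.

The boundary map ∂_1: C_1 → C_0 is given by ∂[p,q] = [q] − [p]. For instance
  ∂[1,3] = [3] − [1].
The 4×6 boundary matrix has rank 3 and Smith normal form diag(1,1,1).

The boundary map ∂_2: C_2 → C_1 acts by ∂[p,q,r] = [q,r] − [p,r] + [p,q]. For instance
  ∂[2,3,4] = [3,4] − [2,4] + [2,3],
  ∂[1,2,4] = [2,4] − [1,4] + [1,2].
The resulting 6×4 matrix has rank 3, and its Smith normal form has invariant factors (1,1,1).

Computing H_k = (kernel of ∂_k) / (image of ∂_{k+1}):

  H_0: rank C_0 − rank ∂_1 = 4 − 3 = 1, and the invariant factors of ∂_1 are all 1, so H_0 = Z.
  H_1: rank ker ∂_1 − rank ∂_2 = (6 − 3) − 3 = 0, and the invariant factors of ∂_2 are all 1, so H_1 = 0.
  H_2: rank ker ∂_2 − rank ∂_3 = (4 − 3) − 0 = 1, and there is no ∂_3, so H_2 = Z.

As a check, the Euler characteristic is 4 − 6 + 4 = 2, which agrees with 1 − 0 + 1 = 2.
(K is a triangulation of the 2-sphere S^2.)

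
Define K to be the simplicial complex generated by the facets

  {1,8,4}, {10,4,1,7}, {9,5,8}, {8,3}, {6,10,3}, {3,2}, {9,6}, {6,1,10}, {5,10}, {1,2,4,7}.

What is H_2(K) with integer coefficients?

H_2 = 0.

Order the vertices as 1 < 2 < 3 < 4 < 5 < 6 < 7 < 8 < 9 < 10. Listing each simplex with vertices in this order, K has dimension 3 with simplices:

  0-simplices (10): [1], [2], [3], [4], [5], [6], [7], [8], [9], [10]
  1-simplices (22): [1,2], [1,4], [1,6], [1,7], [1,8], [1,10], [2,3], [2,4], [2,7], [3,6], [3,8], [3,10], [4,7], [4,8], [4,10], [5,8], [5,9], [5,10], [6,9], [6,10], [7,10], [8,9]
  2-simplices (11): [1,2,4], [1,2,7], [1,4,7], [1,4,8], [1,4,10], [1,6,10], [1,7,10], [2,4,7], [3,6,10], [4,7,10], [5,8,9]
  3-simplices (2): [1,2,4,7], [1,4,7,10]

Hence C_0 ≅ Z^10, C_1 ≅ Z^22, C_2 ≅ Z^11, C_3 ≅ Z^2.

Boundary ∂_1: C_1 → C_0 maps an edge to its endpoints' difference, ∂[p,q] = q − p. For instance
  ∂[7,10] = [10] − [7].
This gives a 10×22 integer matrix of rank 9; reducing to Smith normal form yields diagonal entries (1,1,1,1,1,1,1,1,1).

Boundary ∂_2: C_2 → C_1 sends each 2-simplex [p,q,r] to [q,r] − [p,r] + [p,q]. For instance
  ∂[1,6,10] = [6,10] − [1,10] + [1,6],
  ∂[1,2,4] = [2,4] − [1,4] + [1,2].
The resulting 22×11 matrix has rank 9, and its Smith normal form has invariant factors (1,1,1,1,1,1,1,1,1).

∂_3: C_3 → C_2 sends each 3-simplex σ to the alternating sum Σ_i (−1)^i (σ with its i-th vertex removed). For instance
  ∂[1,4,7,10] = [4,7,10] − [1,7,10] + [1,4,10] − [1,4,7],
  ∂[1,2,4,7] = [2,4,7] − [1,4,7] + [1,2,7] − [1,2,4].
As a 11×2 matrix over Z this has rank 2, with invariant factors (1,1).

Now H_k = ker ∂_k / im ∂_{k+1}, so:

  H_2: rank ker ∂_2 − rank ∂_3 = (11 − 9) − 2 = 0, and the invariant factors of ∂_3 are all 1, so H_2 = 0.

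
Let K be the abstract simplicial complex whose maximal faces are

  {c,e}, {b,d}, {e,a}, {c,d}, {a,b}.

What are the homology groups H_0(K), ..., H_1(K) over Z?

We work with the vertex ordering a < b < c < d < e. The simplices of K, each written with vertices in increasing order, are:

  0-simplices (5): a, b, c, d, e
  1-simplices (5): ab, ae, bd, cd, ce

giving chain groups C_0 ≅ Z^5, C_1 ≅ Z^5.

Boundary ∂_1: C_1 → C_0 is given by ∂[p,q] = [q] − [p]. For instance
  ∂ce = e − c.
The 5×5 boundary matrix has rank 4 and Smith normal form diag(1,1,1,1).

Reading off H_k = ker ∂_k / im ∂_{k+1}:

  H_0: rank C_0 − rank ∂_1 = 5 − 4 = 1, and the invariant factors of ∂_1 are all 1, so H_0 ≅ Z.
  H_1: rank ker ∂_1 − rank ∂_2 = (5 − 4) − 0 = 1, and there is no ∂_2, so H_1 ≅ Z.

(K is a triangulation of the circle S^1.)

H_0 ≅ Z,  H_1 ≅ Z.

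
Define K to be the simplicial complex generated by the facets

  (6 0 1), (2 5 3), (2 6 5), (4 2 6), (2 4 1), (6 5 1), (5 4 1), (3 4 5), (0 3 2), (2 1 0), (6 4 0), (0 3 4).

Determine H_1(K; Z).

H_1 = Z/2.

Take the total order 0 < 1 < 2 < 3 < 4 < 5 < 6 on the vertex set. Then K (dimension 2) consists of the simplices:

  0-simplices (7): [0], [1], [2], [3], [4], [5], [6]
  1-simplices (18): [0,1], [0,2], [0,3], [0,4], [0,6], [1,2], [1,4], [1,5], [1,6], [2,3], [2,4], [2,5], [2,6], [3,4], [3,5], [4,5], [4,6], [5,6]
  2-simplices (12): [0,1,2], [0,1,6], [0,2,3], [0,3,4], [0,4,6], [1,2,4], [1,4,5], [1,5,6], [2,3,5], [2,4,6], [2,5,6], [3,4,5]

Hence C_0 ≅ Z^7, C_1 ≅ Z^18, C_2 ≅ Z^12.

The boundary map ∂_1: C_1 → C_0 sends each edge [p,q] (with p < q) to q − p. For instance
  ∂[0,3] = [3] − [0].
This gives a 7×18 integer matrix of rank 6; reducing to Smith normal form yields diagonal entries (1,1,1,1,1,1).

∂_2: C_2 → C_1 sends each 2-simplex [p,q,r] to [q,r] − [p,r] + [p,q]. For instance
  ∂[3,4,5] = [4,5] − [3,5] + [3,4],
  ∂[0,1,6] = [1,6] − [0,6] + [0,1].
The resulting 18×12 matrix has rank 12, and its Smith normal form has invariant factors (1,1,1,1,1,1,1,1,1,1,1,2).

Reading off H_k = ker ∂_k / im ∂_{k+1}:

  H_1: rank ker ∂_1 − rank ∂_2 = (18 − 6) − 12 = 0, and ∂_2 has invariant factor 2 > 1, so H_1 ≅ Z/2.

(K is a triangulation of the real projective plane RP^2.)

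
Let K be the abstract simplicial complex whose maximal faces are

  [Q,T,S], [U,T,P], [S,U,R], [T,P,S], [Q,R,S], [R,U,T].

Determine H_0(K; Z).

H_0 = Z.

Order the vertices as P < Q < R < S < T < U. Listing each simplex with vertices in this order, K has dimension 2 with simplices:

  0-simplices (6): P, Q, R, S, T, U
  1-simplices (12): PS, PT, PU, QR, QS, QT, RS, RT, RU, ST, SU, TU
  2-simplices (6): PST, PTU, QRS, QST, RSU, RTU

giving chain groups C_0 ≅ Z^6, C_1 ≅ Z^12, C_2 ≅ Z^6.

The boundary map ∂_1: C_1 → C_0 sends each edge [p,q] (with p < q) to q − p. For instance
  ∂RT = T − R.
The 6×12 boundary matrix has rank 5 and Smith normal form diag(1,1,1,1,1).

The boundary map ∂_2: C_2 → C_1 sends each 2-simplex [p,q,r] to [q,r] − [p,r] + [p,q]. For instance
  ∂RSU = SU − RU + RS,
  ∂QST = ST − QT + QS.
The 12×6 boundary matrix has rank 6 and Smith normal form diag(1,1,1,1,1,1).

Now H_k = ker ∂_k / im ∂_{k+1}, so:

  H_0: rank C_0 − rank ∂_1 = 6 − 5 = 1, and the invariant factors of ∂_1 are all 1, so H_0 ≅ Z.

(K is a triangulation of the cylinder S^1 x I.)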